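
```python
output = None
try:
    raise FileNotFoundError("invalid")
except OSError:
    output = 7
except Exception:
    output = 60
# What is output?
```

Step-by-step execution trace:
1. `raise FileNotFoundError(...)` raises FileNotFoundError.
2. `except OSError` matches (FileNotFoundError is a subclass of OSError) → output = 7.
3. `except Exception` is not reached.
Result: 7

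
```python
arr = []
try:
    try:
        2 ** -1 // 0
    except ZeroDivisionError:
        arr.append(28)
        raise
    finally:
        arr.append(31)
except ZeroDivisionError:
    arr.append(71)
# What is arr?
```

Step-by-step execution trace:
1. Inner try: `2 ** -1 // 0` raises ZeroDivisionError.
2. Inner `except ZeroDivisionError` matches → `arr.append(28)` → arr = [28].
3. bare `raise` re-raises ZeroDivisionError.
4. Inner `finally` runs during unwinding: `arr.append(31)` → arr = [28, 31].
5. Outer `except ZeroDivisionError` matches → `arr.append(71)` → arr = [28, 31, 71].
Result: [28, 31, 71]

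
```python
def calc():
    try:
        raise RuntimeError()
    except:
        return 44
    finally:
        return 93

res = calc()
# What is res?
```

Step-by-step execution trace:
1. `calc()` enters try: `raise RuntimeError()` raises RuntimeError.
2. bare `except` matches → `return 44` sets pending return value 44.
3. Before returning, `finally: return 93` runs and overrides the pending return.
4. calc() returns 93 → res = 93.
Result: 93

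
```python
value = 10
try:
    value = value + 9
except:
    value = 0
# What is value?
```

Step-by-step execution trace:
1. value starts at 10.
2. try: `value = value + 9` → value = 19. No exception raised.
3. `except` is skipped.
Result: 19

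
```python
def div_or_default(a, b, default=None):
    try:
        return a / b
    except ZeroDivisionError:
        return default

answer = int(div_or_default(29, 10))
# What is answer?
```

Step-by-step execution trace:
1. `div_or_default(29, 10)` enters try: `return 29 / 10` → returns 2.9. No exception raised.
2. `except ZeroDivisionError` is skipped.
3. `int(2.9)` → 2 → answer = 2.
Result: 2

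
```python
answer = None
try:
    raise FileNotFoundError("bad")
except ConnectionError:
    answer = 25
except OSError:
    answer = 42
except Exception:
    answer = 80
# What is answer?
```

Step-by-step execution trace:
1. `raise FileNotFoundError(...)` raises FileNotFoundError.
2. `except ConnectionError` does not match (FileNotFoundError is not a subclass of ConnectionError); skipped.
3. `except OSError` matches (FileNotFoundError is a subclass of OSError) → answer = 42.
4. `except Exception` is not reached.
Result: 42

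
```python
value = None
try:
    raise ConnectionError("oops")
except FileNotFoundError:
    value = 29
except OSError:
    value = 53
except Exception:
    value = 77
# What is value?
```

Step-by-step execution trace:
1. `raise ConnectionError(...)` raises ConnectionError.
2. `except FileNotFoundError` does not match (ConnectionError is not a subclass of FileNotFoundError); skipped.
3. `except OSError` matches (ConnectionError is a subclass of OSError) → value = 53.
4. `except Exception` is not reached.
Result: 53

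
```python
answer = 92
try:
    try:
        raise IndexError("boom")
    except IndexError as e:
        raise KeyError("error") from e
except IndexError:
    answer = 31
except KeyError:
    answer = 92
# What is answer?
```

Step-by-step execution trace:
1. Inner try raises IndexError; inner `except IndexError as e` catches it.
2. `raise KeyError(...) from e` raises KeyError (IndexError is attached as __cause__, but only KeyError is active).
3. Outer `except IndexError` does not match KeyError; skipped.
4. Outer `except KeyError` matches → answer = 92.
Result: 92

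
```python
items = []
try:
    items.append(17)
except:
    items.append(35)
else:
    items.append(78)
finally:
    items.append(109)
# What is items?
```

Step-by-step execution trace:
1. try: `items.append(17)` → items = [17]. No exception raised.
2. `except` is skipped.
3. `else` runs: `items.append(78)` → items = [17, 78].
4. `finally` always runs: `items.append(109)` → items = [17, 78, 109].
Result: [17, 78, 109]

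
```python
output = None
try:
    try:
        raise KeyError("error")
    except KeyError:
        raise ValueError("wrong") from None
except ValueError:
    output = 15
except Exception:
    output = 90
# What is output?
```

Step-by-step execution trace:
1. Inner try raises KeyError; inner `except KeyError` catches it.
2. `raise ValueError(...) from None` raises ValueError (from None suppresses __context__, but the active exception is still ValueError).
3. Outer `except ValueError` matches → output = 15.
4. `except Exception` is not reached.
Result: 15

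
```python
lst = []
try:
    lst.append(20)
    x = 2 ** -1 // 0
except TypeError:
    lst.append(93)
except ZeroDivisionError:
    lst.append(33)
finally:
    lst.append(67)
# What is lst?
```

Step-by-step execution trace:
1. try: `lst.append(20)` → lst = [20].
2. `x = 2 ** -1 // 0` raises ZeroDivisionError.
3. `except TypeError` does not match ZeroDivisionError; skipped.
4. `except ZeroDivisionError` matches → `lst.append(33)` → lst = [20, 33].
5. finally always runs: `lst.append(67)` → lst = [20, 33, 67].
Result: [20, 33, 67]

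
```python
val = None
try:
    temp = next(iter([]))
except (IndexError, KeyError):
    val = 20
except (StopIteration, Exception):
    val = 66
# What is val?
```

Step-by-step execution trace:
1. `temp = next(iter([]))` raises StopIteration.
2. `except (IndexError, KeyError)` does not match StopIteration; skipped.
3. `except (StopIteration, Exception)` matches (StopIteration is in the tuple) → val = 66.
Result: 66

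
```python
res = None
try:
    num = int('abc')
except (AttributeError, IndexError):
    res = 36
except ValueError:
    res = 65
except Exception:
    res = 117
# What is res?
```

Step-by-step execution trace:
1. `num = int('abc')` raises ValueError.
2. `except (AttributeError, IndexError)` does not match ValueError; skipped.
3. `except ValueError` matches (exact type match) → res = 65.
4. `except Exception` is not reached.
Result: 65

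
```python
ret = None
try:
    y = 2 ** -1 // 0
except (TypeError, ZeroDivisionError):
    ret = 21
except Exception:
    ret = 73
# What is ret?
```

Step-by-step execution trace:
1. `y = 2 ** -1 // 0` raises ZeroDivisionError.
2. `except (TypeError, ZeroDivisionError)` matches (ZeroDivisionError is in the tuple) → ret = 21.
3. `except Exception` is not reached.
Result: 21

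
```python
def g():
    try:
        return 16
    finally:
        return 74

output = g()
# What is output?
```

Step-by-step execution trace:
1. `g()` enters try: `return 16` sets pending return value 16.
2. Before returning, `finally: return 74` runs and overrides the pending return.
3. g() returns 74 → output = 74.
Result: 74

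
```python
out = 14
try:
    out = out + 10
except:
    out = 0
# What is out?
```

Step-by-step execution trace:
1. out starts at 14.
2. try: `out = out + 10` → out = 24. No exception raised.
3. `except` is skipped.
Result: 24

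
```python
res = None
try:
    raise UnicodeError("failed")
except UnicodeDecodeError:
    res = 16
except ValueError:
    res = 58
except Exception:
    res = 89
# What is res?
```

Step-by-step execution trace:
1. `raise UnicodeError(...)` raises UnicodeError.
2. `except UnicodeDecodeError` does not match (UnicodeError is not a subclass of UnicodeDecodeError); skipped.
3. `except ValueError` matches (UnicodeError is a subclass of ValueError) → res = 58.
4. `except Exception` is not reached.
Result: 58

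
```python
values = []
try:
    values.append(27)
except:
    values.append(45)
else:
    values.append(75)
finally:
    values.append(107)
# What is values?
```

Step-by-step execution trace:
1. try: `values.append(27)` → values = [27]. No exception raised.
2. `except` is skipped.
3. `else` runs: `values.append(75)` → values = [27, 75].
4. `finally` always runs: `values.append(107)` → values = [27, 75, 107].
Result: [27, 75, 107]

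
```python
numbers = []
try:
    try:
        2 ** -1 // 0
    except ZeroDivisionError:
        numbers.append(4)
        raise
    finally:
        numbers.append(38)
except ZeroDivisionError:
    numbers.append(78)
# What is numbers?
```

Step-by-step execution trace:
1. Inner try: `2 ** -1 // 0` raises ZeroDivisionError.
2. Inner `except ZeroDivisionError` matches → `numbers.append(4)` → numbers = [4].
3. bare `raise` re-raises ZeroDivisionError.
4. Inner `finally` runs during unwinding: `numbers.append(38)` → numbers = [4, 38].
5. Outer `except ZeroDivisionError` matches → `numbers.append(78)` → numbers = [4, 38, 78].
Result: [4, 38, 78]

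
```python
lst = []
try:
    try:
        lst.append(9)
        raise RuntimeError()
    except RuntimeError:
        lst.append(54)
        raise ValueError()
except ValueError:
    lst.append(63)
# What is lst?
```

Step-by-step execution trace:
1. Inner try: `lst.append(9)` → lst = [9].
2. `raise RuntimeError()` raises RuntimeError.
3. Inner `except RuntimeError` matches → `lst.append(54)` → lst = [9, 54].
4. `raise ValueError()` raises ValueError; propagates to outer try.
5. Outer `except ValueError` matches → `lst.append(63)` → lst = [9, 54, 63].
Result: [9, 54, 63]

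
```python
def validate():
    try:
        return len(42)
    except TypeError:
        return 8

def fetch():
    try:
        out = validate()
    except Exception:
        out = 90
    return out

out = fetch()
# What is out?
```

Step-by-step execution trace:
1. `fetch()` calls `validate()`.
2. In validate: `len(42)` raises TypeError; `except TypeError` catches it → returns 8.
3. In fetch: `out = validate()` → out = 8. No exception reaches fetch.
4. `except Exception` is skipped; fetch returns 8.
5. out = 8.
Result: 8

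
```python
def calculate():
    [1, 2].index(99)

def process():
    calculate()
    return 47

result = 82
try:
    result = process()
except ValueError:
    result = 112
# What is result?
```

Step-by-step execution trace:
1. result starts at 82.
2. try: `process()` calls `calculate()`.
3. `calculate()` evaluates `[1, 2].index(99)`, which raises ValueError; it propagates through process (uncaught).
4. `return 47` in process is not reached; the assignment to result does not complete.
5. `except ValueError` matches → result = 112.
Result: 112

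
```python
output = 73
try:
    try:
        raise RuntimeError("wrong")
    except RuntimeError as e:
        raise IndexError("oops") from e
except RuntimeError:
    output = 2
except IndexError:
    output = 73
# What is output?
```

Step-by-step execution trace:
1. Inner try raises RuntimeError; inner `except RuntimeError as e` catches it.
2. `raise IndexError(...) from e` raises IndexError (RuntimeError is attached as __cause__, but only IndexError is active).
3. Outer `except RuntimeError` does not match IndexError; skipped.
4. Outer `except IndexError` matches → output = 73.
Result: 73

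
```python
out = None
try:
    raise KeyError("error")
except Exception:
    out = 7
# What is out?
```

Step-by-step execution trace:
1. `raise KeyError(...)` raises KeyError.
2. `except Exception` matches (KeyError is a subclass of Exception) → out = 7.
Result: 7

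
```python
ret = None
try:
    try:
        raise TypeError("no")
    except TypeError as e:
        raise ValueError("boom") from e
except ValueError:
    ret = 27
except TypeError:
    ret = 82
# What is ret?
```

Step-by-step execution trace:
1. Inner try raises TypeError; inner `except TypeError as e` catches it.
2. `raise ValueError(...) from e` raises ValueError (TypeError is attached as __cause__, but only ValueError is active).
3. Outer `except ValueError` matches → ret = 27.
4. `except TypeError` is not reached.
Result: 27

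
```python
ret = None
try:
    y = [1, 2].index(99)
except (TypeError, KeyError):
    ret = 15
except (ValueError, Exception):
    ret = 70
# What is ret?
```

Step-by-step execution trace:
1. `y = [1, 2].index(99)` raises ValueError.
2. `except (TypeError, KeyError)` does not match ValueError; skipped.
3. `except (ValueError, Exception)` matches (ValueError is in the tuple) → ret = 70.
Result: 70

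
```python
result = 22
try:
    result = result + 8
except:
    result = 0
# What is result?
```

Step-by-step execution trace:
1. result starts at 22.
2. try: `result = result + 8` → result = 30. No exception raised.
3. `except` is skipped.
Result: 30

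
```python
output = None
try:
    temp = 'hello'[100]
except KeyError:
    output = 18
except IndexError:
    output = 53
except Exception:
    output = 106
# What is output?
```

Step-by-step execution trace:
1. `temp = 'hello'[100]` raises IndexError.
2. `except KeyError` does not match IndexError; skipped.
3. `except IndexError` matches → output = 53.
4. Remaining except clauses are skipped.
Result: 53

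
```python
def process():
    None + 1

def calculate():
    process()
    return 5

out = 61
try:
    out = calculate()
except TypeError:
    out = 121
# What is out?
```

Step-by-step execution trace:
1. out starts at 61.
2. try: `calculate()` calls `process()`.
3. `process()` evaluates `None + 1`, which raises TypeError; it propagates through calculate (uncaught).
4. `return 5` in calculate is not reached; the assignment to out does not complete.
5. `except TypeError` matches → out = 121.
Result: 121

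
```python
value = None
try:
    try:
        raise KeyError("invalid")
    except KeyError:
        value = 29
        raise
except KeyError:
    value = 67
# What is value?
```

Step-by-step execution trace:
1. Inner try: `raise KeyError("invalid")` raises KeyError.
2. Inner `except KeyError` matches → value = 29.
3. bare `raise` re-raises the same KeyError.
4. Outer `except KeyError` matches → value = 67.
Result: 67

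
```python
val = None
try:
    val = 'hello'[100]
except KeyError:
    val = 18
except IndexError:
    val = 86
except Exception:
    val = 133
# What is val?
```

Step-by-step execution trace:
1. `val = 'hello'[100]` raises IndexError.
2. `except KeyError` does not match IndexError; skipped.
3. `except IndexError` matches → val = 86.
4. Remaining except clauses are skipped.
Result: 86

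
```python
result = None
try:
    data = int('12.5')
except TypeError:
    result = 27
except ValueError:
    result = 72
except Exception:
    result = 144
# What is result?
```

Step-by-step execution trace:
1. `data = int('12.5')` raises ValueError.
2. `except TypeError` does not match ValueError; skipped.
3. `except ValueError` matches → result = 72.
4. Remaining except clauses are skipped.
Result: 72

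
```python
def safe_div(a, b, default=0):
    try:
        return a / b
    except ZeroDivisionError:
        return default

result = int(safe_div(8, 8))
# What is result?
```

Step-by-step execution trace:
1. `safe_div(8, 8)` enters try: `return 8 / 8` → returns 1.0. No exception raised.
2. `except ZeroDivisionError` is skipped.
3. `int(1.0)` → 1 → result = 1.
Result: 1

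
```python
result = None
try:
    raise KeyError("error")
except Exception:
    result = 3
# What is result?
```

Step-by-step execution trace:
1. `raise KeyError(...)` raises KeyError.
2. `except Exception` matches (KeyError is a subclass of Exception) → result = 3.
Result: 3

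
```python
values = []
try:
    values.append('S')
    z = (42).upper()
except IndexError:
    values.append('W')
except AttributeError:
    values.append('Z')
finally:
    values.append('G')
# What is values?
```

Step-by-step execution trace:
1. try: `values.append('S')` → values = ['S'].
2. `z = (42).upper()` raises AttributeError.
3. `except IndexError` does not match AttributeError; skipped.
4. `except AttributeError` matches → `values.append('Z')` → values = ['S', 'Z'].
5. finally always runs: `values.append('G')` → values = ['S', 'Z', 'G'].
Result: ['S', 'Z', 'G']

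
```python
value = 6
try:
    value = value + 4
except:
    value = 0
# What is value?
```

Step-by-step execution trace:
1. value starts at 6.
2. try: `value = value + 4` → value = 10. No exception raised.
3. `except` is skipped.
Result: 10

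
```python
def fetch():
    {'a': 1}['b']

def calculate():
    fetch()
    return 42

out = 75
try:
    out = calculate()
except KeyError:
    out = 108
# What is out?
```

Step-by-step execution trace:
1. out starts at 75.
2. try: `calculate()` calls `fetch()`.
3. `fetch()` evaluates `{'a': 1}['b']`, which raises KeyError; it propagates through calculate (uncaught).
4. `return 42` in calculate is not reached; the assignment to out does not complete.
5. `except KeyError` matches → out = 108.
Result: 108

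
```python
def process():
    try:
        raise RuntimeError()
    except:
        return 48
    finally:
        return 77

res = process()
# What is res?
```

Step-by-step execution trace:
1. `process()` enters try: `raise RuntimeError()` raises RuntimeError.
2. bare `except` matches → `return 48` sets pending return value 48.
3. Before returning, `finally: return 77` runs and overrides the pending return.
4. process() returns 77 → res = 77.
Result: 77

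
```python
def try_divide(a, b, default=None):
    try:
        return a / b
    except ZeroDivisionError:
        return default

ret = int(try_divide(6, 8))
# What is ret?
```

Step-by-step execution trace:
1. `try_divide(6, 8)` enters try: `return 6 / 8` → returns 0.75. No exception raised.
2. `except ZeroDivisionError` is skipped.
3. `int(0.75)` → 0 → ret = 0.
Result: 0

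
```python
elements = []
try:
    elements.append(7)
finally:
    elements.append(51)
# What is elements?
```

Step-by-step execution trace:
1. try: `elements.append(7)` → elements = [7].
2. The try body completes without raising.
3. finally always runs: `elements.append(51)` → elements = [7, 51].
Result: [7, 51]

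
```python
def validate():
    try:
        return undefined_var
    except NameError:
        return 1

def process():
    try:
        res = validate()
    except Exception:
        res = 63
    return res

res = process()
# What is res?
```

Step-by-step execution trace:
1. `process()` calls `validate()`.
2. In validate: `undefined_var` raises NameError; `except NameError` catches it → returns 1.
3. In process: `res = validate()` → res = 1. No exception reaches process.
4. `except Exception` is skipped; process returns 1.
5. res = 1.
Result: 1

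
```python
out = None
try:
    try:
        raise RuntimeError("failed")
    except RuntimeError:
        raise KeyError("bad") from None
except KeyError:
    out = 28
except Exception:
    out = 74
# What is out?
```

Step-by-step execution trace:
1. Inner try raises RuntimeError; inner `except RuntimeError` catches it.
2. `raise KeyError(...) from None` raises KeyError (from None suppresses __context__, but the active exception is still KeyError).
3. Outer `except KeyError` matches → out = 28.
4. `except Exception` is not reached.
Result: 28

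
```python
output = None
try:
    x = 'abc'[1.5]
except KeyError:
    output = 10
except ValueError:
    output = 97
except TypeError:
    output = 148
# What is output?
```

Step-by-step execution trace:
1. `x = 'abc'[1.5]` raises TypeError.
2. `except KeyError` does not match TypeError; skipped.
3. `except ValueError` does not match TypeError; skipped.
4. `except TypeError` matches → output = 148.
Result: 148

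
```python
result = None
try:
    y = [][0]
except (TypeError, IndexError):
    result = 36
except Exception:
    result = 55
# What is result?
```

Step-by-step execution trace:
1. `y = [][0]` raises IndexError.
2. `except (TypeError, IndexError)` matches (IndexError is in the tuple) → result = 36.
3. `except Exception` is not reached.
Result: 36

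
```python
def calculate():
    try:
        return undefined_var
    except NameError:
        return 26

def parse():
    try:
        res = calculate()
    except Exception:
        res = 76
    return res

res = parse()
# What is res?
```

Step-by-step execution trace:
1. `parse()` calls `calculate()`.
2. In calculate: `undefined_var` raises NameError; `except NameError` catches it → returns 26.
3. In parse: `res = calculate()` → res = 26. No exception reaches parse.
4. `except Exception` is skipped; parse returns 26.
5. res = 26.
Result: 26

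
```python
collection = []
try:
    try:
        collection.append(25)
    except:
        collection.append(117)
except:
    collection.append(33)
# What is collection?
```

Step-by-step execution trace:
1. Inner try: `collection.append(25)` → collection = [25]. No exception raised.
2. Inner `except` is skipped.
3. Inner try completes normally; outer `except` is skipped.
Result: [25]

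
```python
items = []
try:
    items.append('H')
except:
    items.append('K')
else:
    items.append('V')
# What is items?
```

Step-by-step execution trace:
1. try: `items.append('H')` → items = ['H']. No exception raised.
2. `except` is skipped.
3. `else` runs (try completed without exception): `items.append('V')` → items = ['H', 'V'].
Result: ['H', 'V']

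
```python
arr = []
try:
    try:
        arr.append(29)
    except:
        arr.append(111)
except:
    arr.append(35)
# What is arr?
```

Step-by-step execution trace:
1. Inner try: `arr.append(29)` → arr = [29]. No exception raised.
2. Inner `except` is skipped.
3. Inner try completes normally; outer `except` is skipped.
Result: [29]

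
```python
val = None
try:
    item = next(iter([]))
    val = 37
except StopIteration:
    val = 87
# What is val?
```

Step-by-step execution trace:
1. `item = next(iter([]))` raises StopIteration.
2. `val = 37` is not reached.
3. `except StopIteration` matches → val = 87.
Result: 87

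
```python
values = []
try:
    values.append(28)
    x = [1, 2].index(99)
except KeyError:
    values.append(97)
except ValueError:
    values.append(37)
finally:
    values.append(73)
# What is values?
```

Step-by-step execution trace:
1. try: `values.append(28)` → values = [28].
2. `x = [1, 2].index(99)` raises ValueError.
3. `except KeyError` does not match ValueError; skipped.
4. `except ValueError` matches → `values.append(37)` → values = [28, 37].
5. finally always runs: `values.append(73)` → values = [28, 37, 73].
Result: [28, 37, 73]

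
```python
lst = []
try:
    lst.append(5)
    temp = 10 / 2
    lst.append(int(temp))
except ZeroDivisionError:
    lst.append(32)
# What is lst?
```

Step-by-step execution trace:
1. try: `lst.append(5)` → lst = [5].
2. `temp = 10 / 2` → temp = 5.0. No exception raised.
3. `lst.append(int(temp))` → lst = [5, 5].
4. `except ZeroDivisionError` is skipped (no exception was raised).
Result: [5, 5]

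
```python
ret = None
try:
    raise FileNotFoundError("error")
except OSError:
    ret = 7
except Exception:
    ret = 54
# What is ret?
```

Step-by-step execution trace:
1. `raise FileNotFoundError(...)` raises FileNotFoundError.
2. `except OSError` matches (FileNotFoundError is a subclass of OSError) → ret = 7.
3. `except Exception` is not reached.
Result: 7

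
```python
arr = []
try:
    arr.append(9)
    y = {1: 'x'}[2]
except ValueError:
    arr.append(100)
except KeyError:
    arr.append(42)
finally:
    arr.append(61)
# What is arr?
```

Step-by-step execution trace:
1. try: `arr.append(9)` → arr = [9].
2. `y = {1: 'x'}[2]` raises KeyError.
3. `except ValueError` does not match KeyError; skipped.
4. `except KeyError` matches → `arr.append(42)` → arr = [9, 42].
5. finally always runs: `arr.append(61)` → arr = [9, 42, 61].
Result: [9, 42, 61]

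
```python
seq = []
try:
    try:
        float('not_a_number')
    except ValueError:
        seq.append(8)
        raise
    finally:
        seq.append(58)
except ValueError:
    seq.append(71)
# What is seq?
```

Step-by-step execution trace:
1. Inner try: `float('not_a_number')` raises ValueError.
2. Inner `except ValueError` matches → `seq.append(8)` → seq = [8].
3. bare `raise` re-raises ValueError.
4. Inner `finally` runs during unwinding: `seq.append(58)` → seq = [8, 58].
5. Outer `except ValueError` matches → `seq.append(71)` → seq = [8, 58, 71].
Result: [8, 58, 71]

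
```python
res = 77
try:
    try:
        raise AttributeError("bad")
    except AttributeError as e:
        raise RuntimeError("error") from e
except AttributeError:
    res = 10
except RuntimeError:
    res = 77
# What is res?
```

Step-by-step execution trace:
1. Inner try raises AttributeError; inner `except AttributeError as e` catches it.
2. `raise RuntimeError(...) from e` raises RuntimeError (AttributeError is attached as __cause__, but only RuntimeError is active).
3. Outer `except AttributeError` does not match RuntimeError; skipped.
4. Outer `except RuntimeError` matches → res = 77.
Result: 77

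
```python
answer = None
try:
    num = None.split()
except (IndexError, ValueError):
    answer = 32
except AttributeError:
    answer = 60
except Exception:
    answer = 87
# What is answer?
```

Step-by-step execution trace:
1. `num = None.split()` raises AttributeError.
2. `except (IndexError, ValueError)` does not match AttributeError; skipped.
3. `except AttributeError` matches (exact type match) → answer = 60.
4. `except Exception` is not reached.
Result: 60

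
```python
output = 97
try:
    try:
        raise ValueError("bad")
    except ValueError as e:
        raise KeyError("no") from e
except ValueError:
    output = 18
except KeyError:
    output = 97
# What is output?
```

Step-by-step execution trace:
1. Inner try raises ValueError; inner `except ValueError as e` catches it.
2. `raise KeyError(...) from e` raises KeyError (ValueError is attached as __cause__, but only KeyError is active).
3. Outer `except ValueError` does not match KeyError; skipped.
4. Outer `except KeyError` matches → output = 97.
Result: 97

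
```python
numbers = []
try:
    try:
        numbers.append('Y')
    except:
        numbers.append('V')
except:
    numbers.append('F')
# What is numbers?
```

Step-by-step execution trace:
1. Inner try: `numbers.append('Y')` → numbers = ['Y']. No exception raised.
2. Inner `except` is skipped.
3. Inner try completes normally; outer `except` is skipped.
Result: ['Y']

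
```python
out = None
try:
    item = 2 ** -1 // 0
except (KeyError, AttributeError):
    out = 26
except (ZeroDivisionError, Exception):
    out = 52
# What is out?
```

Step-by-step execution trace:
1. `item = 2 ** -1 // 0` raises ZeroDivisionError.
2. `except (KeyError, AttributeError)` does not match ZeroDivisionError; skipped.
3. `except (ZeroDivisionError, Exception)` matches (ZeroDivisionError is in the tuple) → out = 52.
Result: 52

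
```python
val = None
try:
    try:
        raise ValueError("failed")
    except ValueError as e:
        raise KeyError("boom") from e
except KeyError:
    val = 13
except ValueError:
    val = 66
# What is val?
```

Step-by-step execution trace:
1. Inner try raises ValueError; inner `except ValueError as e` catches it.
2. `raise KeyError(...) from e` raises KeyError (ValueError is attached as __cause__, but only KeyError is active).
3. Outer `except KeyError` matches → val = 13.
4. `except ValueError` is not reached.
Result: 13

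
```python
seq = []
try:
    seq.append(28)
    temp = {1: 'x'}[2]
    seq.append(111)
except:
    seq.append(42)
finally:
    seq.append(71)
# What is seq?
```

Step-by-step execution trace:
1. try: `seq.append(28)` → seq = [28].
2. `temp = {1: 'x'}[2]` raises KeyError; `seq.append(111)` is not reached.
3. bare `except` matches → `seq.append(42)` → seq = [28, 42].
4. finally always runs: `seq.append(71)` → seq = [28, 42, 71].
Result: [28, 42, 71]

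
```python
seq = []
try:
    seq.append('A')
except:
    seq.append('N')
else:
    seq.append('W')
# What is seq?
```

Step-by-step execution trace:
1. try: `seq.append('A')` → seq = ['A']. No exception raised.
2. `except` is skipped.
3. `else` runs (try completed without exception): `seq.append('W')` → seq = ['A', 'W'].
Result: ['A', 'W']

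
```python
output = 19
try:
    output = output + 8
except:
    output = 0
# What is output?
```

Step-by-step execution trace:
1. output starts at 19.
2. try: `output = output + 8` → output = 27. No exception raised.
3. `except` is skipped.
Result: 27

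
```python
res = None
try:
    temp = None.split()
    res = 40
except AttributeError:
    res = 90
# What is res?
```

Step-by-step execution trace:
1. `temp = None.split()` raises AttributeError.
2. `res = 40` is not reached.
3. `except AttributeError` matches → res = 90.
Result: 90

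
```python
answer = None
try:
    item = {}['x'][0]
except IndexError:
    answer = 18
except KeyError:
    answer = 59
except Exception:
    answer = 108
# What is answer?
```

Step-by-step execution trace:
1. `item = {}['x'][0]` raises KeyError.
2. `except IndexError` does not match KeyError; skipped.
3. `except KeyError` matches → answer = 59.
4. Remaining except clauses are skipped.
Result: 59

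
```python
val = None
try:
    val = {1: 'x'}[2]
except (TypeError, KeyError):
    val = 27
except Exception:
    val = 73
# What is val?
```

Step-by-step execution trace:
1. `val = {1: 'x'}[2]` raises KeyError.
2. `except (TypeError, KeyError)` matches (KeyError is in the tuple) → val = 27.
3. `except Exception` is not reached.
Result: 27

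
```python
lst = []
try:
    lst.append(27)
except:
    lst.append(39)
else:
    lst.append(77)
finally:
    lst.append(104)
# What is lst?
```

Step-by-step execution trace:
1. try: `lst.append(27)` → lst = [27]. No exception raised.
2. `except` is skipped.
3. `else` runs: `lst.append(77)` → lst = [27, 77].
4. `finally` always runs: `lst.append(104)` → lst = [27, 77, 104].
Result: [27, 77, 104]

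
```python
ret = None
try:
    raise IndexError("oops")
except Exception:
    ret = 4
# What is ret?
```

Step-by-step execution trace:
1. `raise IndexError(...)` raises IndexError.
2. `except Exception` matches (IndexError is a subclass of Exception) → ret = 4.
Result: 4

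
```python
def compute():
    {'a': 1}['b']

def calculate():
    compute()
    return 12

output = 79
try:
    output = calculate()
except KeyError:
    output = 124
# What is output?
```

Step-by-step execution trace:
1. output starts at 79.
2. try: `calculate()` calls `compute()`.
3. `compute()` evaluates `{'a': 1}['b']`, which raises KeyError; it propagates through calculate (uncaught).
4. `return 12` in calculate is not reached; the assignment to output does not complete.
5. `except KeyError` matches → output = 124.
Result: 124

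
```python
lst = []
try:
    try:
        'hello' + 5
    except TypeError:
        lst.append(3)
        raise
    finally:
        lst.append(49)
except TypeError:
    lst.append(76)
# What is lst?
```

Step-by-step execution trace:
1. Inner try: `'hello' + 5` raises TypeError.
2. Inner `except TypeError` matches → `lst.append(3)` → lst = [3].
3. bare `raise` re-raises TypeError.
4. Inner `finally` runs during unwinding: `lst.append(49)` → lst = [3, 49].
5. Outer `except TypeError` matches → `lst.append(76)` → lst = [3, 49, 76].
Result: [3, 49, 76]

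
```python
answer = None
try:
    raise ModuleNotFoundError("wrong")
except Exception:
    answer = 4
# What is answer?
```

Step-by-step execution trace:
1. `raise ModuleNotFoundError(...)` raises ModuleNotFoundError.
2. `except Exception` matches (ModuleNotFoundError is a subclass of Exception) → answer = 4.
Result: 4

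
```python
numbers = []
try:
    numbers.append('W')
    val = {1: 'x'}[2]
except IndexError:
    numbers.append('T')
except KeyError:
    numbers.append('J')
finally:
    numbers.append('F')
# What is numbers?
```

Step-by-step execution trace:
1. try: `numbers.append('W')` → numbers = ['W'].
2. `val = {1: 'x'}[2]` raises KeyError.
3. `except IndexError` does not match KeyError; skipped.
4. `except KeyError` matches → `numbers.append('J')` → numbers = ['W', 'J'].
5. finally always runs: `numbers.append('F')` → numbers = ['W', 'J', 'F'].
Result: ['W', 'J', 'F']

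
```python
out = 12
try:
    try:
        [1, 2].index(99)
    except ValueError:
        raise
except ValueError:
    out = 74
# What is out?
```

Step-by-step execution trace:
1. Inner try: `[1, 2].index(99)` raises ValueError.
2. Inner `except ValueError` matches; bare `raise` re-raises the same ValueError.
3. Outer `except ValueError` matches → out = 74.
Result: 74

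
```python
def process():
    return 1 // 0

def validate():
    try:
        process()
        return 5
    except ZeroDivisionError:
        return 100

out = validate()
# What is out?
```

Step-by-step execution trace:
1. `validate()` calls `process()`.
2. `process()` evaluates `1 // 0`, which raises ZeroDivisionError; it propagates to the caller.
3. `return 5` is not reached.
4. `except ZeroDivisionError` in validate matches → returns 100.
5. out = 100.
Result: 100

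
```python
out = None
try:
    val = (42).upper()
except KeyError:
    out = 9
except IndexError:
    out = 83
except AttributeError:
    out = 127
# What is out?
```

Step-by-step execution trace:
1. `val = (42).upper()` raises AttributeError.
2. `except KeyError` does not match AttributeError; skipped.
3. `except IndexError` does not match AttributeError; skipped.
4. `except AttributeError` matches → out = 127.
Result: 127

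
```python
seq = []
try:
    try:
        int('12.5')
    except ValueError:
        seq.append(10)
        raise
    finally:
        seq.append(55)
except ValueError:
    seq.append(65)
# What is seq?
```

Step-by-step execution trace:
1. Inner try: `int('12.5')` raises ValueError.
2. Inner `except ValueError` matches → `seq.append(10)` → seq = [10].
3. bare `raise` re-raises ValueError.
4. Inner `finally` runs during unwinding: `seq.append(55)` → seq = [10, 55].
5. Outer `except ValueError` matches → `seq.append(65)` → seq = [10, 55, 65].
Result: [10, 55, 65]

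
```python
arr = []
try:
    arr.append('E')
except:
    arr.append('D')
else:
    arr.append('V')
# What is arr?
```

Step-by-step execution trace:
1. try: `arr.append('E')` → arr = ['E']. No exception raised.
2. `except` is skipped.
3. `else` runs (try completed without exception): `arr.append('V')` → arr = ['E', 'V'].
Result: ['E', 'V']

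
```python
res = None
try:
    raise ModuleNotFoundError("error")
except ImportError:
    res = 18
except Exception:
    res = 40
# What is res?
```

Step-by-step execution trace:
1. `raise ModuleNotFoundError(...)` raises ModuleNotFoundError.
2. `except ImportError` matches (ModuleNotFoundError is a subclass of ImportError) → res = 18.
3. `except Exception` is not reached.
Result: 18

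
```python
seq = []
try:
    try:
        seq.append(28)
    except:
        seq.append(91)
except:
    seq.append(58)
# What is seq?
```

Step-by-step execution trace:
1. Inner try: `seq.append(28)` → seq = [28]. No exception raised.
2. Inner `except` is skipped.
3. Inner try completes normally; outer `except` is skipped.
Result: [28]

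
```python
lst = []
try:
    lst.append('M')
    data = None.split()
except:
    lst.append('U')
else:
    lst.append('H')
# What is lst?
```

Step-by-step execution trace:
1. try: `lst.append('M')` → lst = ['M'].
2. `data = None.split()` raises AttributeError.
3. bare `except` matches → `lst.append('U')` → lst = ['M', 'U'].
4. `else` is skipped (an exception was raised).
Result: ['M', 'U']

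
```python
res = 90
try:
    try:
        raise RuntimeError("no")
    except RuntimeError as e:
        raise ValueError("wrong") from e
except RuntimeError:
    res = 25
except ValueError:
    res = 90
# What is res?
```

Step-by-step execution trace:
1. Inner try raises RuntimeError; inner `except RuntimeError as e` catches it.
2. `raise ValueError(...) from e` raises ValueError (RuntimeError is attached as __cause__, but only ValueError is active).
3. Outer `except RuntimeError` does not match ValueError; skipped.
4. Outer `except ValueError` matches → res = 90.
Result: 90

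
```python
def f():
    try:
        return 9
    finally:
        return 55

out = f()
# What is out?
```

Step-by-step execution trace:
1. `f()` enters try: `return 9` sets pending return value 9.
2. Before returning, `finally: return 55` runs and overrides the pending return.
3. f() returns 55 → out = 55.
Result: 55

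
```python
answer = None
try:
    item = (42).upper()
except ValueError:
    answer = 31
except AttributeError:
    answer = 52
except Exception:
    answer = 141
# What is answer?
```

Step-by-step execution trace:
1. `item = (42).upper()` raises AttributeError.
2. `except ValueError` does not match AttributeError; skipped.
3. `except AttributeError` matches → answer = 52.
4. Remaining except clauses are skipped.
Result: 52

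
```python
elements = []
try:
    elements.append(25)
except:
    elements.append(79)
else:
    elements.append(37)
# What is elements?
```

Step-by-step execution trace:
1. try: `elements.append(25)` → elements = [25]. No exception raised.
2. `except` is skipped.
3. `else` runs (try completed without exception): `elements.append(37)` → elements = [25, 37].
Result: [25, 37]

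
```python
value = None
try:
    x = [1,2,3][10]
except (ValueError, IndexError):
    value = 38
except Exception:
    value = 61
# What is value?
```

Step-by-step execution trace:
1. `x = [1,2,3][10]` raises IndexError.
2. `except (ValueError, IndexError)` matches (IndexError is in the tuple) → value = 38.
3. `except Exception` is not reached.
Result: 38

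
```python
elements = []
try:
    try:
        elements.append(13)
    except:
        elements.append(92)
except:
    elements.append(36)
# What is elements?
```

Step-by-step execution trace:
1. Inner try: `elements.append(13)` → elements = [13]. No exception raised.
2. Inner `except` is skipped.
3. Inner try completes normally; outer `except` is skipped.
Result: [13]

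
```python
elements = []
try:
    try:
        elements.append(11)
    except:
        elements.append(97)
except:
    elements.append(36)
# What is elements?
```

Step-by-step execution trace:
1. Inner try: `elements.append(11)` → elements = [11]. No exception raised.
2. Inner `except` is skipped.
3. Inner try completes normally; outer `except` is skipped.
Result: [11]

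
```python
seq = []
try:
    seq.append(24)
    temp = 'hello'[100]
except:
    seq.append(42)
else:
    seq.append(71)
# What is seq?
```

Step-by-step execution trace:
1. try: `seq.append(24)` → seq = [24].
2. `temp = 'hello'[100]` raises IndexError.
3. bare `except` matches → `seq.append(42)` → seq = [24, 42].
4. `else` is skipped (an exception was raised).
Result: [24, 42]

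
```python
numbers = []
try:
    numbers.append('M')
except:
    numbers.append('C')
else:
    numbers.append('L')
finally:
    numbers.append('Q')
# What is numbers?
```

Step-by-step execution trace:
1. try: `numbers.append('M')` → numbers = ['M']. No exception raised.
2. `except` is skipped.
3. `else` runs: `numbers.append('L')` → numbers = ['M', 'L'].
4. `finally` always runs: `numbers.append('Q')` → numbers = ['M', 'L', 'Q'].
Result: ['M', 'L', 'Q']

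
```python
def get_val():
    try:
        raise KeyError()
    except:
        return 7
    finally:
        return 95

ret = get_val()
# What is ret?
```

Step-by-step execution trace:
1. `get_val()` enters try: `raise KeyError()` raises KeyError.
2. bare `except` matches → `return 7` sets pending return value 7.
3. Before returning, `finally: return 95` runs and overrides the pending return.
4. get_val() returns 95 → ret = 95.
Result: 95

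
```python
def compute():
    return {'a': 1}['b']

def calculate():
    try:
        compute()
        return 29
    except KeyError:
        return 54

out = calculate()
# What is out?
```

Step-by-step execution trace:
1. `calculate()` calls `compute()`.
2. `compute()` evaluates `{'a': 1}['b']`, which raises KeyError; it propagates to the caller.
3. `return 29` is not reached.
4. `except KeyError` in calculate matches → returns 54.
5. out = 54.
Result: 54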